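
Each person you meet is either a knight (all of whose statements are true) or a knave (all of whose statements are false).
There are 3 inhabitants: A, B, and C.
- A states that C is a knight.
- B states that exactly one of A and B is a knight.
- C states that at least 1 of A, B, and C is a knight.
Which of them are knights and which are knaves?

Knights: none. Knaves: A, B, and C.

Since A is a knave, "C is a knight" needs to be false, which holds.
B is a knave; "exactly one of A and B is a knight" is false, as required.
C is a knave, so "at least 1 of A, B, and C is a knight" must be false — and it is.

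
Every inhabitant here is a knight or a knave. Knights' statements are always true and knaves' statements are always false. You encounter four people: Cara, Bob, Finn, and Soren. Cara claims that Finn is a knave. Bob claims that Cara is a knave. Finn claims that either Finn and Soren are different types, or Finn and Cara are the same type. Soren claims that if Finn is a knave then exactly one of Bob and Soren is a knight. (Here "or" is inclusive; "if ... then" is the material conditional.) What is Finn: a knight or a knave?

Finn is a knave.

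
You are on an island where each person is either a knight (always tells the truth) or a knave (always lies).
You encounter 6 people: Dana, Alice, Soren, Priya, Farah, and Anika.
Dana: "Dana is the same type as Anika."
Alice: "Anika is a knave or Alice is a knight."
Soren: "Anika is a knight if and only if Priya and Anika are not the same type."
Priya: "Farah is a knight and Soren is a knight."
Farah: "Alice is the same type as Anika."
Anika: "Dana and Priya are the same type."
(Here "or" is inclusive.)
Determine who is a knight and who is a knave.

Dana is a knave, Alice is a knave, Soren is a knight, Priya is a knave, Farah is a knave, and Anika is a knight.

Dana is a knave, and the claim "Dana is the same type as Anika" is indeed False.
Alice (knave): "Anika is a knave or Alice is a knight" — False. ✓
Soren is a knight, and the claim "Anika is a knight if and only if Priya and Anika are not the same type" is indeed true.
Priya is a knave, and the claim "Farah is a knight and Soren is a knight" is indeed False.
Farah is a knave, and the claim "Alice is the same type as Anika" is indeed False.
Anika is a knight, and the claim "Dana and Priya are the same type" is indeed true.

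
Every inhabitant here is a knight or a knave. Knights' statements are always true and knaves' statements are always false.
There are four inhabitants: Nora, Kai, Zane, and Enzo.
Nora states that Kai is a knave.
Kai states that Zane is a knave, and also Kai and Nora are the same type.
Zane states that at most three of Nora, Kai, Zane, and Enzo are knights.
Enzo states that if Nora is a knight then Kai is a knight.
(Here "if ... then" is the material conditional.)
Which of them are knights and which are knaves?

Nora is a knight, Kai is a knave, Zane is a knight, and Enzo is a knave.

Nora is a knight, and the claim "Kai is a knave" is indeed True.
As a knave, Kai's statement "Zane is a knave, and also Kai and Nora are the same type" should be False; it is.
Since Zane is a knight, "at most three of Nora, Kai, Zane, and Enzo are knights" needs to be True, which holds.
Enzo is a knave, and the claim "if Nora is a knight then Kai is a knight" is indeed False.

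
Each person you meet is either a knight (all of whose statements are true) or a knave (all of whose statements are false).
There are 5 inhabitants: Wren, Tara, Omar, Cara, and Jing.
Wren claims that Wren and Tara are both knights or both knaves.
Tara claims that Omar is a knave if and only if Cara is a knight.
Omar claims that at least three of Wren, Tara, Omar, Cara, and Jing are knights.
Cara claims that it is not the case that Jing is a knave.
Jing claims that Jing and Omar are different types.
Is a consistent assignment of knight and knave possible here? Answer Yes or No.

Checking all 32 assignments, each has at least one speaker whose statement's truth value contradicts their type.

No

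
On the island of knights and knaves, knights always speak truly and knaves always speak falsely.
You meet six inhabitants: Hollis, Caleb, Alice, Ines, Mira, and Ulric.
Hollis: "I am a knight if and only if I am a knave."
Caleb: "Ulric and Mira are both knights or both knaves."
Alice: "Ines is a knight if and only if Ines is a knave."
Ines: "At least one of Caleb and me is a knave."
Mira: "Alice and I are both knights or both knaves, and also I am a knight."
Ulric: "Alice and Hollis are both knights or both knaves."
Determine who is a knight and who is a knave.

Hollis is a knave, Caleb is a knave, Alice is a knave, Ines is a knight, Mira is a knave, and Ulric is a knight.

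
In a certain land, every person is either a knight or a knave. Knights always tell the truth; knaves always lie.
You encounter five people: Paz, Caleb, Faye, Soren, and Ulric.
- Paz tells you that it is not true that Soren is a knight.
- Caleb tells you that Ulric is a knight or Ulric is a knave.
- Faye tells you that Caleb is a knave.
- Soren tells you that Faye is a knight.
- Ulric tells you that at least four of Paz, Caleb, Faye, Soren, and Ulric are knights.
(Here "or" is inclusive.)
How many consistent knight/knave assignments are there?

1

Consistent assignments:
  Paz=knight, Caleb=knight, Faye=knave, Soren=knave, Ulric=knave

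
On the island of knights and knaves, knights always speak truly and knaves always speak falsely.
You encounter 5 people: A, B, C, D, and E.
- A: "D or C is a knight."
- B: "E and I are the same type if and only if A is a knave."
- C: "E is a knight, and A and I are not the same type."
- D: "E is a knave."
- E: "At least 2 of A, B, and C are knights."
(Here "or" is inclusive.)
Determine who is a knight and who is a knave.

Suppose A is a knave. Then A's statement "D or C is a knight" would have to be false. Checking the 16 ways to assign the others, none is consistent with every speaker.
(For instance, with B=knave, C=knave, D=knight, E=knave, A's claim "D or C is a knight" comes out true where it would need to be false.)
So A must be a knight, making "D or C is a knight" true. Taking A=knight, B=knave, C=knave, D=knight, E=knave, each remaining statement checks out:
  B (knave): "E and I are the same type if and only if A is a knave" — false. ✓
  C (knave): "E is a knight, and A and I are not the same type" — false. ✓
  D (knight): "E is a knave" — true. ✓
  E (knave): "at least 2 of A, B, and C are knights" — false. ✓
This is the unique consistent assignment.

A is a knight, B is a knave, C is a knave, D is a knight, and E is a knave.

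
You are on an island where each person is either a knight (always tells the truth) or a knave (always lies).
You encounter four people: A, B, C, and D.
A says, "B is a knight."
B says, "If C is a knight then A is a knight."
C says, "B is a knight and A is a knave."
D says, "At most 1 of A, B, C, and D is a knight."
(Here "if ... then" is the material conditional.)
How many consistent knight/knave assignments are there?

1

Consistent assignments:
  A=knight, B=knight, C=knave, D=knave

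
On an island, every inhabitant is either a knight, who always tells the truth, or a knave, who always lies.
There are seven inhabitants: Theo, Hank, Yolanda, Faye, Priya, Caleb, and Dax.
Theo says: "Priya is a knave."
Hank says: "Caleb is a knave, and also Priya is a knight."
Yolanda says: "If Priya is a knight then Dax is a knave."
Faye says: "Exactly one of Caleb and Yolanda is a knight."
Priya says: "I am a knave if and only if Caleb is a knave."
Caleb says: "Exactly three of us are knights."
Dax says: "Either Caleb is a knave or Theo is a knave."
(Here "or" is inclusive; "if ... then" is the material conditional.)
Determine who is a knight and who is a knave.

Theo is a knight, and the claim "Priya is a knave" is indeed True.
Hank (knave): "Caleb is a knave, and also Priya is a knight" — False. ✓
Yolanda is a knight, so "if Priya is a knight then Dax is a knave" must be True — and it is.
As a knave, Faye's statement "exactly one of Caleb and Yolanda is a knight" should be False; it is.
Priya is a knave, so "I am a knave if and only if Caleb is a knave" must be False — and it is.
Since Caleb is a knight, "exactly three of us are knights" needs to be True, which holds.
Dax is a knave, so "either Caleb is a knave or Theo is a knave" must be False — and it is.

Knights: Theo, Yolanda, and Caleb. Knaves: Hank, Faye, Priya, and Dax.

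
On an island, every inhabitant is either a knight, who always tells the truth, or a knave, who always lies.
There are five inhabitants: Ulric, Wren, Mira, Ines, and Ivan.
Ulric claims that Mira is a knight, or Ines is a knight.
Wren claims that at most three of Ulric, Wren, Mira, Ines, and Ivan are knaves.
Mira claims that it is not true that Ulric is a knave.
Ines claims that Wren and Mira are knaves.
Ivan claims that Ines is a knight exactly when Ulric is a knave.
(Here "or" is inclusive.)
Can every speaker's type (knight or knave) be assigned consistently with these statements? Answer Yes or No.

Yes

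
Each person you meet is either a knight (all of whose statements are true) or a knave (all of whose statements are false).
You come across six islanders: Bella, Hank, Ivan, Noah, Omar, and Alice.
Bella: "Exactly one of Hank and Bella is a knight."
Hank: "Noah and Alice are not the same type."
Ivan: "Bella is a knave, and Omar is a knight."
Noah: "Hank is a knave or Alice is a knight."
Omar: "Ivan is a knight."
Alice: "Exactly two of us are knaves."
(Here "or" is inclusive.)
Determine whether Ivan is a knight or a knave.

Ivan is a knight.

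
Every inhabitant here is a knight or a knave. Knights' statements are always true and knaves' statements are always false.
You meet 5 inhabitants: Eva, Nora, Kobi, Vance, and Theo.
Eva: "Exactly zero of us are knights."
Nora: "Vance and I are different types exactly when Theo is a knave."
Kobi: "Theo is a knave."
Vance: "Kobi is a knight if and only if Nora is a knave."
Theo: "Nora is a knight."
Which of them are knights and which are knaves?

Suppose Eva is a knight. Then Eva's statement "exactly zero of us are knights" would have to be true. Checking the 16 ways to assign the others, none is consistent with every speaker.
(For instance, with Nora=knight, Kobi=knave, Vance=knight, Theo=knight, Eva's claim "exactly zero of us are knights" comes out false where it would need to be true.)
So Eva must be a knave, making "exactly zero of us are knights" false. Taking Eva=knave, Nora=knight, Kobi=knave, Vance=knight, Theo=knight, each remaining statement checks out:
  Nora (knight): "Vance and I are different types exactly when Theo is a knave" — true. ✓
  Kobi (knave): "Theo is a knave" — false. ✓
  Vance (knight): "Kobi is a knight if and only if Nora is a knave" — true. ✓
  Theo (knight): "Nora is a knight" — true. ✓
This is the unique consistent assignment.

Eva is a knave, Nora is a knight, Kobi is a knave, Vance is a knight, and Theo is a knight.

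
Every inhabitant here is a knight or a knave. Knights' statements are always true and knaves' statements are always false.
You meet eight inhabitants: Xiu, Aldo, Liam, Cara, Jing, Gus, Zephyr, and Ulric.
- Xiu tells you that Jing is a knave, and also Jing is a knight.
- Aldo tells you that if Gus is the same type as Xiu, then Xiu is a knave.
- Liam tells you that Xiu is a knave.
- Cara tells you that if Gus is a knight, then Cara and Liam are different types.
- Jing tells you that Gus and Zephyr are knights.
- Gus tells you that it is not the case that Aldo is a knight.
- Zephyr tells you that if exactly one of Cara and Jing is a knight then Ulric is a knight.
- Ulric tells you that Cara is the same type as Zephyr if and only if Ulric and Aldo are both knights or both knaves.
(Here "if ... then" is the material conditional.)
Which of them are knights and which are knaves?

Xiu is a knave, Aldo is a knight, Liam is a knight, Cara is a knight, Jing is a knave, Gus is a knave, Zephyr is a knight, and Ulric is a knight.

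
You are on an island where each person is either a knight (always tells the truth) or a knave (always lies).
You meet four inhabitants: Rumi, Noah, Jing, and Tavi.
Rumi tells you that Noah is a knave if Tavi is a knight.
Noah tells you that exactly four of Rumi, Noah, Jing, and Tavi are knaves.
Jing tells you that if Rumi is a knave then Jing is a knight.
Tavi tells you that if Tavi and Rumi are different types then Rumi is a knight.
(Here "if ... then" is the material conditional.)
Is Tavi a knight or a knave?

Tavi is a knight.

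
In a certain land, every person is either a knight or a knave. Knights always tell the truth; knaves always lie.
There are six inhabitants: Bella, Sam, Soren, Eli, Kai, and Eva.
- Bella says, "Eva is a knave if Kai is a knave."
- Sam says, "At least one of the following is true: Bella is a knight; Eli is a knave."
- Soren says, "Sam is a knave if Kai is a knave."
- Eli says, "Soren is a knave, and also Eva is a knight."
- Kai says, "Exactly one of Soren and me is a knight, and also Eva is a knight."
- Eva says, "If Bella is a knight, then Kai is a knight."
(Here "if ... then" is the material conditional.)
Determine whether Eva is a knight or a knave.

Eva is a knave.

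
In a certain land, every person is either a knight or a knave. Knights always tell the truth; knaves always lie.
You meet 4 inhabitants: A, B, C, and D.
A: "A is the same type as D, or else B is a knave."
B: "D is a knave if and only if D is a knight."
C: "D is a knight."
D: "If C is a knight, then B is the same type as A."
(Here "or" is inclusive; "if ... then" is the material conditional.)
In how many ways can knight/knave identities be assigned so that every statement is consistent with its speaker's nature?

0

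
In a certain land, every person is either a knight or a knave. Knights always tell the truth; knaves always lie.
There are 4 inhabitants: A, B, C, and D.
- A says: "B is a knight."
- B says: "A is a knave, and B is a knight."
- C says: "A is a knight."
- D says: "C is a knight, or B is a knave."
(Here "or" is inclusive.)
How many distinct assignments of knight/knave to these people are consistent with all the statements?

1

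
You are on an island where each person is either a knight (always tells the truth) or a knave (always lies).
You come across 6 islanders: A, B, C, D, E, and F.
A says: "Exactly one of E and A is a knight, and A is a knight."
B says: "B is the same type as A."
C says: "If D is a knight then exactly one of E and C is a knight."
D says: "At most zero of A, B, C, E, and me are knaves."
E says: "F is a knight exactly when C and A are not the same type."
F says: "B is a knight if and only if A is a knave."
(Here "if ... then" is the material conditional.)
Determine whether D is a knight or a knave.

D is a knave.

Consistent assignments: {A=knight, B=knave, C=knight, D=knave, E=knave, F=knight}
In every consistent assignment, D is a knave.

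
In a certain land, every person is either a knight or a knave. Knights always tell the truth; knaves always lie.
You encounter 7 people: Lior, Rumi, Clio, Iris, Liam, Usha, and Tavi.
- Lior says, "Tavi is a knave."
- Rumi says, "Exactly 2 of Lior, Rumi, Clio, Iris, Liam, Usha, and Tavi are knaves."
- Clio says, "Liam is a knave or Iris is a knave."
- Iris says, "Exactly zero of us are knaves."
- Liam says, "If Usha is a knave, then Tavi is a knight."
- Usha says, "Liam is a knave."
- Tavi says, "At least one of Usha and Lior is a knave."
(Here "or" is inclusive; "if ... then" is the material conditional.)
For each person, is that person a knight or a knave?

Lior is a knave; "Tavi is a knave" is false, as required.
Rumi is a knave, and the claim "exactly 2 of Lior, Rumi, Clio, Iris, Liam, Usha, and Tavi are knaves" is indeed false.
As a knight, Clio's statement "Liam is a knave or Iris is a knave" should be true; it is.
Iris is a knave, and the claim "exactly zero of us are knaves" is indeed false.
Liam is a knight, so "if Usha is a knave, then Tavi is a knight" must be true — and it is.
Usha is a knave, so "Liam is a knave" must be false — and it is.
Tavi is a knight, so "at least one of Usha and Lior is a knave" must be true — and it is.

Lior is a knave, Rumi is a knave, Clio is a knight, Iris is a knave, Liam is a knight, Usha is a knave, and Tavi is a knight.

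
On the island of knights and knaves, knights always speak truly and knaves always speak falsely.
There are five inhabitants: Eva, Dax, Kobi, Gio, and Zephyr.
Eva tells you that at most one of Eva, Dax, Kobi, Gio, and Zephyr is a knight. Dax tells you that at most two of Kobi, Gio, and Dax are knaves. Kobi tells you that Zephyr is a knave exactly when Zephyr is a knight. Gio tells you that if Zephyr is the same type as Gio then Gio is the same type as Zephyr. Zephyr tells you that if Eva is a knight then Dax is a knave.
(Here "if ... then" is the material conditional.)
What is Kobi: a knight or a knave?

Consistent assignments: {Eva=knave, Dax=knight, Kobi=knave, Gio=knight, Zephyr=knight}
In every consistent assignment, Kobi is a knave.

Kobi is a knave.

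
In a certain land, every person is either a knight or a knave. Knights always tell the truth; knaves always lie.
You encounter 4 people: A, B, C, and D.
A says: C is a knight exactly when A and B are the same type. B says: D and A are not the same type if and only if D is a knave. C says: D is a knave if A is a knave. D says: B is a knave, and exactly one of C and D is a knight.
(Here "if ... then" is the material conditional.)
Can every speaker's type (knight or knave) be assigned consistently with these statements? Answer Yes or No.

Yes

One consistent assignment: A=knight, B=knight, C=knight, D=knave.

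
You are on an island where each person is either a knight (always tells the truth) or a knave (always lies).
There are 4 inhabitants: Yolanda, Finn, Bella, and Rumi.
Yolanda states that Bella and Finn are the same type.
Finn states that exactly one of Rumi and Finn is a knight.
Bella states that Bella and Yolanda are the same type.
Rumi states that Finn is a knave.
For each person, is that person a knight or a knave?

Knights: Yolanda, Finn, and Bella. Knaves: Rumi.

Suppose Yolanda is a knave. Then Yolanda's statement "Bella and Finn are the same type" would have to be false. Checking the 8 ways to assign the others, none is consistent with every speaker.
(For instance, with Finn=knight, Bella=knight, Rumi=knave, Yolanda's claim "Bella and Finn are the same type" comes out true where it would need to be false.)
So Yolanda must be a knight, making "Bella and Finn are the same type" true. Taking Yolanda=knight, Finn=knight, Bella=knight, Rumi=knave, each remaining statement checks out:
  Finn (knight): "exactly one of Rumi and Finn is a knight" — true. ✓
  Bella (knight): "Bella and Yolanda are the same type" — true. ✓
  Rumi (knave): "Finn is a knave" — false. ✓
This is the unique consistent assignment.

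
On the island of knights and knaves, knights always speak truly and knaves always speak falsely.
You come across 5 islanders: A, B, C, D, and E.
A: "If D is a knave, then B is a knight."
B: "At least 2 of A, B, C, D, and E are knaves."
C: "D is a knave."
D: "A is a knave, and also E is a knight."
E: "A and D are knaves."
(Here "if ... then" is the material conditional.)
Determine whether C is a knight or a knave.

C is a knight.

Consistent assignments: {A=knight, B=knight, C=knight, D=knave, E=knave}
In every consistent assignment, C is a knight.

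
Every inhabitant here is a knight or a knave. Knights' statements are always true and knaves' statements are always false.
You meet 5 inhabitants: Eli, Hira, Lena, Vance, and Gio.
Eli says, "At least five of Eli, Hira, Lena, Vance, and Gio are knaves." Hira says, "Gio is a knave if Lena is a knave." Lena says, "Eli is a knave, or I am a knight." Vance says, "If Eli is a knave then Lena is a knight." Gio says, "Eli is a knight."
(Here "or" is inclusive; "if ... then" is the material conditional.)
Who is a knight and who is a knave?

Eli is a knave, Hira is a knight, Lena is a knight, Vance is a knight, and Gio is a knave.

Eli is a knave; "at least five of Eli, Hira, Lena, Vance, and Gio are knaves" is False, as required.
Since Hira is a knight, "Gio is a knave if Lena is a knave" needs to be true, which holds.
Since Lena is a knight, "Eli is a knave, or I am a knight" needs to be true, which holds.
Vance (knight): "if Eli is a knave then Lena is a knight" — true. ✓
Gio is a knave, so "Eli is a knight" must be False — and it is.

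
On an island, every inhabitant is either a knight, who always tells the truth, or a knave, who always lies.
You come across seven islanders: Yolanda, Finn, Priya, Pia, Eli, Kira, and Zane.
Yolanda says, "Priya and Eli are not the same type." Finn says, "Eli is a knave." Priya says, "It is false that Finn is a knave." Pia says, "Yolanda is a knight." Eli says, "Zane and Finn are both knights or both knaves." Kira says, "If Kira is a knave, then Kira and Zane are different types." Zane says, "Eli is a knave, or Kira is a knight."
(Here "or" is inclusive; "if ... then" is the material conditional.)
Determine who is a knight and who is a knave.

Knights: Yolanda, Pia, and Eli. Knaves: Finn, Priya, Kira, and Zane.

As a knight, Yolanda's statement "Priya and Eli are not the same type" should be true; it is.
Finn is a knave, and the claim "Eli is a knave" is indeed false.
Priya is a knave; "it is false that Finn is a knave" is false, as required.
Pia is a knight; "Yolanda is a knight" is true, as required.
Eli (knight): "Zane and Finn are both knights or both knaves" — true. ✓
Kira (knave): "if Kira is a knave, then Kira and Zane are different types" — false. ✓
Zane is a knave; "Eli is a knave, or Kira is a knight" is false, as required.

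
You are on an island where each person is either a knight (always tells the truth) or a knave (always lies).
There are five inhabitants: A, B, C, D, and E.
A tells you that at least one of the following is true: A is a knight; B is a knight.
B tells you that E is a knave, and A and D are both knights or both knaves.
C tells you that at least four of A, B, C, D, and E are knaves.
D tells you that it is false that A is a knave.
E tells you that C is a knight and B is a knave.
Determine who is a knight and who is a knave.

A is a knight, B is a knight, C is a knave, D is a knight, and E is a knave.

A is a knight, and the claim "at least one of the following is true: A is a knight; B is a knight" is indeed true.
B (knight): "E is a knave, and A and D are both knights or both knaves" — true. ✓
C (knave): "at least four of A, B, C, D, and E are knaves" — False. ✓
D is a knight, so "it is false that A is a knave" must be true — and it is.
E is a knave; "C is a knight and B is a knave" is False, as required.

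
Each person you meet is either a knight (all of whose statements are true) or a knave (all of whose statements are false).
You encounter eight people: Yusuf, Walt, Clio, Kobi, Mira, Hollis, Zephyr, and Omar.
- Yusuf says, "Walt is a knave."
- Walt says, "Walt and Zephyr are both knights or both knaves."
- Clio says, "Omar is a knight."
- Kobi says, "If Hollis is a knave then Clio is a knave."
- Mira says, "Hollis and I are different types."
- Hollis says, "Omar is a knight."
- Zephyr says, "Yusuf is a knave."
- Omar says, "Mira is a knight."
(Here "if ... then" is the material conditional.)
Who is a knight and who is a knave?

Yusuf is a knave; "Walt is a knave" is False, as required.
Walt is a knight, so "Walt and Zephyr are both knights or both knaves" must be True — and it is.
Clio is a knave; "Omar is a knight" is False, as required.
Kobi (knight): "if Hollis is a knave then Clio is a knave" — True. ✓
Mira is a knave, and the claim "Hollis and I are different types" is indeed False.
Since Hollis is a knave, "Omar is a knight" needs to be False, which holds.
Zephyr is a knight, so "Yusuf is a knave" must be True — and it is.
Omar (knave): "Mira is a knight" — False. ✓

Yusuf is a knave, Walt is a knight, Clio is a knave, Kobi is a knight, Mira is a knave, Hollis is a knave, Zephyr is a knight, and Omar is a knave.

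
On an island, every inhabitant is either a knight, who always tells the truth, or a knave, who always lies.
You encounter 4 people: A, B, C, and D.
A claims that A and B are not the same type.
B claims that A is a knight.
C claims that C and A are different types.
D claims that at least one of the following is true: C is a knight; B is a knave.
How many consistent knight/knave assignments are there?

Consistent assignments:
  A=knave, B=knave, C=knight, D=knight
  A=knave, B=knave, C=knave, D=knight

2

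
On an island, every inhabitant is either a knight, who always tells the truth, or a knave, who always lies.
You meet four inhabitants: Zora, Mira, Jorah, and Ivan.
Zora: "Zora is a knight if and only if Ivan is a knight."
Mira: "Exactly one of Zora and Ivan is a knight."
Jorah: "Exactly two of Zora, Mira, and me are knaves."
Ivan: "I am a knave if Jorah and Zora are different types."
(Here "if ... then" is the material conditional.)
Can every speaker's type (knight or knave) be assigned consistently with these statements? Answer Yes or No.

No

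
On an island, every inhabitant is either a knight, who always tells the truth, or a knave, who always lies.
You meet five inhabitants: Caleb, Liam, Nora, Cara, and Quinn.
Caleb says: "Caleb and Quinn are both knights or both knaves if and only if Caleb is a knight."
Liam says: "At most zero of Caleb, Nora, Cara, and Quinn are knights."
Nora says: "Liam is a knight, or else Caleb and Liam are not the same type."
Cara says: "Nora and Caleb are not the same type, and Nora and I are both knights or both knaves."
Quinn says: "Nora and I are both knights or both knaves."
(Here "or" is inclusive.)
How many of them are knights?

3

The unique consistent assignment is Caleb=knight, Liam=knave, Nora=knight, Cara=knave, Quinn=knight.
That has 3 knights.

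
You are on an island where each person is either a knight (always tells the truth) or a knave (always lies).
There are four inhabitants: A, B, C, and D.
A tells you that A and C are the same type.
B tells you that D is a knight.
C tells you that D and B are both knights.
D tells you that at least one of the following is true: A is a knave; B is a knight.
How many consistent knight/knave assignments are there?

2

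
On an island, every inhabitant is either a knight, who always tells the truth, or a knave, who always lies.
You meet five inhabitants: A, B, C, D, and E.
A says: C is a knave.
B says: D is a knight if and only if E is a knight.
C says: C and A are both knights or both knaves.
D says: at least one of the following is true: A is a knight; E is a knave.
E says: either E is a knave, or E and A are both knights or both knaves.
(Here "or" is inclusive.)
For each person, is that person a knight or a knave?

Knights: A, B, D, and E. Knaves: C.

As a knight, A's statement "C is a knave" should be true; it is.
B is a knight, so "D is a knight if and only if E is a knight" must be true — and it is.
Since C is a knave, "C and A are both knights or both knaves" needs to be False, which holds.
D is a knight, and the claim "at least one of the following is true: A is a knight; E is a knave" is indeed true.
E is a knight, and the claim "either E is a knave, or E and A are both knights or both knaves" is indeed true.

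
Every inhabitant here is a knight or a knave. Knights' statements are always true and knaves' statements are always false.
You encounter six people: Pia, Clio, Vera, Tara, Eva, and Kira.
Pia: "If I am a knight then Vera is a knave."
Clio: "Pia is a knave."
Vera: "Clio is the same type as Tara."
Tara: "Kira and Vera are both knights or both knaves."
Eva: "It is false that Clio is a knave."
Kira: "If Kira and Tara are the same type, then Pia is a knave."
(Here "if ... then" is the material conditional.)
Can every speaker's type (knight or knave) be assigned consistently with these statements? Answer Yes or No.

No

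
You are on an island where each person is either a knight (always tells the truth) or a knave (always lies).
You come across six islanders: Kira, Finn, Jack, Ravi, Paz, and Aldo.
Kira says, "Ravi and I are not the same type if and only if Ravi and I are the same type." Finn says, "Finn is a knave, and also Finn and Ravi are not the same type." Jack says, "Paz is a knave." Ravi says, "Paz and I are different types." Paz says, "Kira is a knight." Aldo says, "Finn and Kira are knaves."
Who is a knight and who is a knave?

Kira is a knave, Finn is a knave, Jack is a knight, Ravi is a knave, Paz is a knave, and Aldo is a knight.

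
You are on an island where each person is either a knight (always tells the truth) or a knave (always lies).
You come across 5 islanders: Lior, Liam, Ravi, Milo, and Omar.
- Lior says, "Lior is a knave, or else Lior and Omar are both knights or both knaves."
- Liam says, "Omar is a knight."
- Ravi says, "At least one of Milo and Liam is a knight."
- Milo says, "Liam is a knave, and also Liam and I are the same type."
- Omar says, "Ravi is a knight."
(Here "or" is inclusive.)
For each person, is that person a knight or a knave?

Suppose Lior is a knave. Then Lior's statement "Lior is a knave, or else Lior and Omar are both knights or both knaves" would have to be false. Checking the 16 ways to assign the others, none is consistent with every speaker.
(For instance, with Liam=knight, Ravi=knight, Milo=knave, Omar=knight, Lior's claim "Lior is a knave, or else Lior and Omar are both knights or both knaves" comes out true where it would need to be false.)
So Lior must be a knight, making "Lior is a knave, or else Lior and Omar are both knights or both knaves" true. Taking Lior=knight, Liam=knight, Ravi=knight, Milo=knave, Omar=knight, each remaining statement checks out:
  Liam (knight): "Omar is a knight" — true. ✓
  Ravi (knight): "at least one of Milo and Liam is a knight" — true. ✓
  Milo (knave): "Liam is a knave, and also Liam and I are the same type" — false. ✓
  Omar (knight): "Ravi is a knight" — true. ✓
This is the unique consistent assignment.

Lior is a knight, Liam is a knight, Ravi is a knight, Milo is a knave, and Omar is a knight.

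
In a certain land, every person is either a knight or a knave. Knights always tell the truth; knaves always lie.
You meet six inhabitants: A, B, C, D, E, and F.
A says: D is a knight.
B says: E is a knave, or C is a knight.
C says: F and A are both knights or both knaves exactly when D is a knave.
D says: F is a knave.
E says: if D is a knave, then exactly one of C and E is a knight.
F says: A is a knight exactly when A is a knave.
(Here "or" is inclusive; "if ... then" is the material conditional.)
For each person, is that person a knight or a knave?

As a knight, A's statement "D is a knight" should be True; it is.
Since B is a knight, "E is a knave, or C is a knight" needs to be True, which holds.
C is a knight, so "F and A are both knights or both knaves exactly when D is a knave" must be True — and it is.
D is a knight; "F is a knave" is True, as required.
E is a knight, and the claim "if D is a knave, then exactly one of C and E is a knight" is indeed True.
F (knave): "A is a knight exactly when A is a knave" — false. ✓

A is a knight, B is a knight, C is a knight, D is a knight, E is a knight, and F is a knave.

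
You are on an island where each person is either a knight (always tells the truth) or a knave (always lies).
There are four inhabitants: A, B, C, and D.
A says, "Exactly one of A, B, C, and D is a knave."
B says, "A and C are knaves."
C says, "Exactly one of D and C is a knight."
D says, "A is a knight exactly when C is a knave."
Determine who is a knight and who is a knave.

Knights: B. Knaves: A, C, and D.

A is a knave, and the claim "exactly one of A, B, C, and D is a knave" is indeed false.
Since B is a knight, "A and C are knaves" needs to be true, which holds.
C (knave): "exactly one of D and C is a knight" — false. ✓
D (knave): "A is a knight exactly when C is a knave" — false. ✓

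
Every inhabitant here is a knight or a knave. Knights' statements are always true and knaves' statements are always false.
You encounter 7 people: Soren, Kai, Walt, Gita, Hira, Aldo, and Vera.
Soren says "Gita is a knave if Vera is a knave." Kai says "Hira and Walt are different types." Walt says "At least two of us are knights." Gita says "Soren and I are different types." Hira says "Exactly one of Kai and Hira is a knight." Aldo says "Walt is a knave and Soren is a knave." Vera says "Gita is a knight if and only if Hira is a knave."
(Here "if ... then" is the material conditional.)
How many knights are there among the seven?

3

The unique consistent assignment is Soren=knave, Kai=knave, Walt=knight, Gita=knight, Hira=knight, Aldo=knave, Vera=knave.
That has 3 knights.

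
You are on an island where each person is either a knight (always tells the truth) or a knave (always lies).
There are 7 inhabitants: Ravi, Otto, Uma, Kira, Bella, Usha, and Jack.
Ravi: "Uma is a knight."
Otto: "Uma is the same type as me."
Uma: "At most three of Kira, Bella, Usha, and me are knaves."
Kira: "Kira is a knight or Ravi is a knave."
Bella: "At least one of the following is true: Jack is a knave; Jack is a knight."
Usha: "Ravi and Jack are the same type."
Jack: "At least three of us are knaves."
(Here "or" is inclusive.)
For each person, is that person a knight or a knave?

Knights: Ravi, Otto, Uma, Kira, and Bella. Knaves: Usha and Jack.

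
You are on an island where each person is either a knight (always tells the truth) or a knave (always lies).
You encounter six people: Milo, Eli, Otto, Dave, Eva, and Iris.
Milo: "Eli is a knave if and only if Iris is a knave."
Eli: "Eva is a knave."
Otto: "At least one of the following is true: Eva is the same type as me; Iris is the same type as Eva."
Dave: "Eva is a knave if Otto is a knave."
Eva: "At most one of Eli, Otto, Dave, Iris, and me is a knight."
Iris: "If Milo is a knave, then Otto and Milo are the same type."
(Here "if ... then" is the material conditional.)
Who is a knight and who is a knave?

Milo is a knave, Eli is a knight, Otto is a knight, Dave is a knight, Eva is a knave, and Iris is a knave.

Milo is a knave, so "Eli is a knave if and only if Iris is a knave" must be False — and it is.
Eli is a knight, so "Eva is a knave" must be True — and it is.
Otto (knight): "at least one of the following is true: Eva is the same type as me; Iris is the same type as Eva" — True. ✓
Dave (knight): "Eva is a knave if Otto is a knave" — True. ✓
Since Eva is a knave, "at most one of Eli, Otto, Dave, Iris, and me is a knight" needs to be False, which holds.
Iris is a knave; "if Milo is a knave, then Otto and Milo are the same type" is False, as required.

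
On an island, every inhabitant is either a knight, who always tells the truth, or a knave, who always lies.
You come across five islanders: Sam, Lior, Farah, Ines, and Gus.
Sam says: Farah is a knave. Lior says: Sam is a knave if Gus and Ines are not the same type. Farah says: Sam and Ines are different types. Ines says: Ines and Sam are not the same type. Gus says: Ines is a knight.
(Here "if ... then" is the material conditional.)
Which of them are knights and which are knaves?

Suppose Sam is a knight. Then Sam's statement "Farah is a knave" would have to be true. Checking the 16 ways to assign the others, none is consistent with every speaker.
(For instance, with Lior=knight, Farah=knight, Ines=knight, Gus=knight, Sam's claim "Farah is a knave" comes out false where it would need to be true.)
So Sam must be a knave, making "Farah is a knave" false. Taking Sam=knave, Lior=knight, Farah=knight, Ines=knight, Gus=knight, each remaining statement checks out:
  Lior (knight): "Sam is a knave if Gus and Ines are not the same type" — true. ✓
  Farah (knight): "Sam and Ines are different types" — true. ✓
  Ines (knight): "Ines and Sam are not the same type" — true. ✓
  Gus (knight): "Ines is a knight" — true. ✓
This is the unique consistent assignment.

Sam is a knave, Lior is a knight, Farah is a knight, Ines is a knight, and Gus is a knight.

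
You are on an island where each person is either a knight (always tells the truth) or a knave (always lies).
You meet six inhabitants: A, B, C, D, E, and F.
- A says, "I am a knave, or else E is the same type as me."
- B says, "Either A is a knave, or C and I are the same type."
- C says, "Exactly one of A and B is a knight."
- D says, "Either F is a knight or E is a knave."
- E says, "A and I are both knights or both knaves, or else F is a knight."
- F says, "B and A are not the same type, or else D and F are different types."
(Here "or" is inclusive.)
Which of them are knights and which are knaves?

A is a knight, B is a knave, C is a knight, D is a knight, E is a knight, and F is a knight.

A is a knight; "I am a knave, or else E is the same type as me" is True, as required.
B is a knave, so "either A is a knave, or C and I are the same type" must be false — and it is.
C is a knight; "exactly one of A and B is a knight" is True, as required.
Since D is a knight, "either F is a knight or E is a knave" needs to be True, which holds.
Since E is a knight, "A and I are both knights or both knaves, or else F is a knight" needs to be True, which holds.
Since F is a knight, "B and A are not the same type, or else D and F are different types" needs to be True, which holds.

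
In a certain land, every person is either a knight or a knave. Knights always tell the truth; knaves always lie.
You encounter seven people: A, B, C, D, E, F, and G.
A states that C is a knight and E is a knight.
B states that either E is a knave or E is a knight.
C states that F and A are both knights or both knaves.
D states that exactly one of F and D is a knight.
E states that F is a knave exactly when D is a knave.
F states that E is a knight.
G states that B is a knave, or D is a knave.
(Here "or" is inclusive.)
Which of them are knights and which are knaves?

A is a knave, so "C is a knight and E is a knight" must be False — and it is.
B is a knight; "either E is a knave or E is a knight" is true, as required.
As a knight, C's statement "F and A are both knights or both knaves" should be true; it is.
Since D is a knight, "exactly one of F and D is a knight" needs to be true, which holds.
E (knave): "F is a knave exactly when D is a knave" — False. ✓
Since F is a knave, "E is a knight" needs to be False, which holds.
G is a knave, and the claim "B is a knave, or D is a knave" is indeed False.

A is a knave, B is a knight, C is a knight, D is a knight, E is a knave, F is a knave, and G is a knave.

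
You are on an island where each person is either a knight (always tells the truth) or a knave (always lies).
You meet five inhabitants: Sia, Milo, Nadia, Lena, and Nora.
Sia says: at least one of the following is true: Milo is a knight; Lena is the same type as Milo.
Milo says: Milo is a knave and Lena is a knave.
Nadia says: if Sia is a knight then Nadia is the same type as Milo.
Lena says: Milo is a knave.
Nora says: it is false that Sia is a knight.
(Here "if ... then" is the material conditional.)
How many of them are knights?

3

The unique consistent assignment is Sia=knave, Milo=knave, Nadia=knight, Lena=knight, Nora=knight.
That has 3 knights.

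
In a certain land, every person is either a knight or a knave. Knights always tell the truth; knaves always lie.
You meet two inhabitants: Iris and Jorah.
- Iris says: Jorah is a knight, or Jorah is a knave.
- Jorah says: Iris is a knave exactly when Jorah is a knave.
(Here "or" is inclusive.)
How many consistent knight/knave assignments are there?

Consistent assignments:
  Iris=knight, Jorah=knight
  Iris=knight, Jorah=knave

2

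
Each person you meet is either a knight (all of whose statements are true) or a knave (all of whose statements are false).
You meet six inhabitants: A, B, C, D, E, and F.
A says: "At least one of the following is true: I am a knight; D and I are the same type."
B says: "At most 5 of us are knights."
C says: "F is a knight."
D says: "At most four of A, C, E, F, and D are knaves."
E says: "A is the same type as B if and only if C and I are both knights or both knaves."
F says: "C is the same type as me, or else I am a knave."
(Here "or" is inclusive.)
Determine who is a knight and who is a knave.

Knights: A, B, C, D, and F. Knaves: E.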